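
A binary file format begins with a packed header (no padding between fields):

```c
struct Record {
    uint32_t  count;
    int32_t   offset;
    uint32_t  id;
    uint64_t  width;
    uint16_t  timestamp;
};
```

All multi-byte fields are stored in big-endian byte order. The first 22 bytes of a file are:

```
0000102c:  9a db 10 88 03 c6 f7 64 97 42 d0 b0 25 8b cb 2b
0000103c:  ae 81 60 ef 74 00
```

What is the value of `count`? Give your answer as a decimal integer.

2598047880

`count` is the first field, at byte offset 0, occupying 4 bytes.
Bytes at offsets 0..3: 9A DB 10 88.
Big-endian stores the most-significant byte at the lowest address.
The bytes are already most-significant first: 0x9ADB1088.
0x9ADB1088 = 2598047880.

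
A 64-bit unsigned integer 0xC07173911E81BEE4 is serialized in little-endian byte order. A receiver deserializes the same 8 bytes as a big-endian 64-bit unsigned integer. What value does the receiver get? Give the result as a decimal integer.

Stored little-endian, the bytes at ascending addresses are E4 BE 81 1E 91 73 71 C0.
Read back as big-endian, the last byte is least significant, giving 0xE4BE811E917371C0.
0xE4BE811E917371C0 = 16482753654511858112.

16482753654511858112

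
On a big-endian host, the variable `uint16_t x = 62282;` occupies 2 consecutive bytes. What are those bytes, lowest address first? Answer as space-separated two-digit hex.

F3 4A

62282 in hexadecimal, padded to 16 bits, is 0xF34A.
Split into bytes (most-significant first): F3 4A.
Big-endian: lowest address holds the most-significant byte.
So the memory order matches the most-significant-first order: F3 4A.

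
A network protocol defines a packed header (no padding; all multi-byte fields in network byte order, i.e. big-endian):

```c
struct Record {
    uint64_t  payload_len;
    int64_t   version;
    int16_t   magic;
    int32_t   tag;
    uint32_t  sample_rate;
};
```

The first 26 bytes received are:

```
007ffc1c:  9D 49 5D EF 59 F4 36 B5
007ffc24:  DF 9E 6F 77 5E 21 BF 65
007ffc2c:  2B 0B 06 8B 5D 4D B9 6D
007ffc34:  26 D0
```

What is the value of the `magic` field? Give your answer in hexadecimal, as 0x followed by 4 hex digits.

`magic` follows `payload_len` (8 B), `version` (8 B), so it starts at offset 8 + 8 = 16 and occupies 2 bytes.
Bytes at offsets 16..17: 2B 0B.
Big-endian stores the most-significant byte at the lowest address.
The bytes are already most-significant first: 0x2B0B.

0x2B0B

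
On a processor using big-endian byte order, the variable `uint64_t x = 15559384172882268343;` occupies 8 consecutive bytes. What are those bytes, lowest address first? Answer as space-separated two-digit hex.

D7 EE 09 77 D4 7B 90 B7

15559384172882268343 in hexadecimal, padded to 64 bits, is 0xD7EE0977D47B90B7.
Split into bytes (most-significant first): D7 EE 09 77 D4 7B 90 B7.
Big-endian stores the most-significant byte at the lowest address.
So the memory order matches the most-significant-first order: D7 EE 09 77 D4 7B 90 B7.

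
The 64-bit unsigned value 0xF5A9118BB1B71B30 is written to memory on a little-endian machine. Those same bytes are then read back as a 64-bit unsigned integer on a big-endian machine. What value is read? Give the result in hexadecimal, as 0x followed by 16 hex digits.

Stored little-endian, the bytes at ascending addresses are 30 1B B7 B1 8B 11 A9 F5.
Read back as big-endian, the last byte is least significant, giving 0x301BB7B18B11A9F5.

0x301BB7B18B11A9F5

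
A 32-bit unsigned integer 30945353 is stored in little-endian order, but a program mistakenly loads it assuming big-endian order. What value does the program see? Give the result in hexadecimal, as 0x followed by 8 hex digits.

0x4930D801

30945353 in 32-bit hexadecimal is 0x01D83049.
Stored little-endian, the bytes at ascending addresses are 49 30 D8 01.
Read back as big-endian, the last byte is least significant, giving 0x4930D801.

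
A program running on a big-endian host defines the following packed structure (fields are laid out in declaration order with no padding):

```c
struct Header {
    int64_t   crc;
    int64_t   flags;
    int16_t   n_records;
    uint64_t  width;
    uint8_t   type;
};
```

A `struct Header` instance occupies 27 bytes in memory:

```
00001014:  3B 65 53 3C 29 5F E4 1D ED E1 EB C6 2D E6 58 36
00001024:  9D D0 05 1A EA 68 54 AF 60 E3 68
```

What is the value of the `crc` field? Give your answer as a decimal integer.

4279918538742817821

`crc` is the first field, at byte offset 0, occupying 8 bytes.
Bytes at offsets 0..7: 3B 65 53 3C 29 5F E4 1D.
Big-endian stores the most-significant byte at the lowest address.
The bytes are already most-significant first: 0x3B65533C295FE41D.
0x3B65533C295FE41D = 4279918538742817821.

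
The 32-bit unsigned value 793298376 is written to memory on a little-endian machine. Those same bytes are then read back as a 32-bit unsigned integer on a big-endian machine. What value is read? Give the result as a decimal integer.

3368372271

793298376 in 32-bit hexadecimal is 0x2F48C5C8.
Stored little-endian, the bytes at ascending addresses are C8 C5 48 2F.
Read back as big-endian, the last byte is least significant, giving 0xC8C5482F.
0xC8C5482F = 3368372271.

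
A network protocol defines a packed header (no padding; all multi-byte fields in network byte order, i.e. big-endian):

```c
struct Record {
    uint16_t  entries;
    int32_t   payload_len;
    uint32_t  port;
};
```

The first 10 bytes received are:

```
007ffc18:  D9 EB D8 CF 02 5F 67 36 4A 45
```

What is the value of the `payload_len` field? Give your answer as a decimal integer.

`payload_len` follows `entries` (2 bytes), so it starts at byte offset 2 and occupies 4 bytes.
Bytes at offsets 2..5: D8 CF 02 5F.
Big-endian: lowest address holds the most-significant byte.
The bytes are already most-significant first: 0xD8CF025F.
Top bit is set, so as a signed 32-bit value this is 0xD8CF025F − 2^32 = -657522081.

-657522081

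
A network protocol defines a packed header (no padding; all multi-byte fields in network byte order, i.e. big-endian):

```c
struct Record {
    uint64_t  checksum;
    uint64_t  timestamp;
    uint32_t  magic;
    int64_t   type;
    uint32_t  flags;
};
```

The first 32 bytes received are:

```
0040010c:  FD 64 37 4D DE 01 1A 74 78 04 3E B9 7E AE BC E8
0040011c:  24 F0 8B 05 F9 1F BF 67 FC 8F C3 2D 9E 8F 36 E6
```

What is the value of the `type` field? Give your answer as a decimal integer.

-495466980647648467

`type` follows `checksum` (8 B), `timestamp` (8 B), `magic` (4 B), so it starts at offset 8 + 8 + 4 = 20 and occupies 8 bytes.
Bytes at offsets 20..27: F9 1F BF 67 FC 8F C3 2D.
Big-endian stores the most-significant byte at the lowest address.
The bytes are already most-significant first: 0xF91FBF67FC8FC32D.
Top bit is set, so as a signed 64-bit value this is 0xF91FBF67FC8FC32D − 2^64 = -495466980647648467.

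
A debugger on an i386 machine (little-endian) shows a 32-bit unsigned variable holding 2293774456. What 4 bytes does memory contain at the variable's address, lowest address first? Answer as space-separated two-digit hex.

2293774456 in hexadecimal, padded to 32 bits, is 0x88B83878.
Split into bytes (most-significant first): 88 B8 38 78.
Little-endian stores the least-significant byte at the lowest address.
So at ascending addresses the bytes are 78 38 B8 88.

78 38 B8 88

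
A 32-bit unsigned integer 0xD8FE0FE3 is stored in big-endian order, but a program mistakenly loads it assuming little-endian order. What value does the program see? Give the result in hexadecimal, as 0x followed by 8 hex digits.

Stored big-endian, the bytes at ascending addresses are D8 FE 0F E3.
Read back as little-endian, the first byte is least significant, giving 0xE30FFED8.

0xE30FFED8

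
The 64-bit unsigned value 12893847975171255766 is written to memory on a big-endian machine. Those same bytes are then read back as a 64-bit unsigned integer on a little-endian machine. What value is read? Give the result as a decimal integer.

12893847975171255766 in 64-bit hexadecimal is 0xB2F0266B3BF8EDD6.
Stored big-endian, the bytes at ascending addresses are B2 F0 26 6B 3B F8 ED D6.
Read back as little-endian, the first byte is least significant, giving 0xD6EDF83B6B26F0B2.
0xD6EDF83B6B26F0B2 = 15487307627681476786.

15487307627681476786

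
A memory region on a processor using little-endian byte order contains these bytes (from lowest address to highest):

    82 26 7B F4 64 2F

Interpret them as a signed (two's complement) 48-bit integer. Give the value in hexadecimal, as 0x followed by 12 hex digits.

Little-endian stores the least-significant byte at the lowest address.
Reassemble most-significant byte first: 2F 64 F4 7B 26 82 → 0x2F64F47B2682.

0x2F64F47B2682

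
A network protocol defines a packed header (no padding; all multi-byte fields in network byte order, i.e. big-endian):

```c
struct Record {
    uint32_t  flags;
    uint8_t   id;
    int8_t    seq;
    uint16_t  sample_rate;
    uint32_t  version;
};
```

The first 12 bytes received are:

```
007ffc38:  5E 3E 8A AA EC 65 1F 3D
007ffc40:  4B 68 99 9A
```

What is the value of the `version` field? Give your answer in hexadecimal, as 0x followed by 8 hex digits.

`version` follows `flags` (4 B), `id` (1 B), `seq` (1 B), `sample_rate` (2 B), so it starts at offset 4 + 1 + 1 + 2 = 8 and occupies 4 bytes.
Bytes at offsets 8..11: 4B 68 99 9A.
Big-endian stores the most-significant byte at the lowest address.
The bytes are already most-significant first: 0x4B68999A.

0x4B68999A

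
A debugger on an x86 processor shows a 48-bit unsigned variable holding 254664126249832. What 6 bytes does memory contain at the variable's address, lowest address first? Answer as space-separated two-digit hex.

68 3B C8 9C 9D E7

254664126249832 in hexadecimal, padded to 48 bits, is 0xE79D9CC83B68.
Split into bytes (most-significant first): E7 9D 9C C8 3B 68.
In little-endian order the low byte comes first in memory.
So at ascending addresses the bytes are 68 3B C8 9C 9D E7.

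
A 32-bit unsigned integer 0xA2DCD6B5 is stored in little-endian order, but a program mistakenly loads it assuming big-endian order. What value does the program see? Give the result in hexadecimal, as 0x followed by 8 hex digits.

0xB5D6DCA2

Stored little-endian, the bytes at ascending addresses are B5 D6 DC A2.
Read back as big-endian, the last byte is least significant, giving 0xB5D6DCA2.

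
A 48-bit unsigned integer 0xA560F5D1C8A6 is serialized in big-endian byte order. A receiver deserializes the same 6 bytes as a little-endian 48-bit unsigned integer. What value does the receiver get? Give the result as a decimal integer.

183381446189221

Stored big-endian, the bytes at ascending addresses are A5 60 F5 D1 C8 A6.
Read back as little-endian, the first byte is least significant, giving 0xA6C8D1F560A5.
0xA6C8D1F560A5 = 183381446189221.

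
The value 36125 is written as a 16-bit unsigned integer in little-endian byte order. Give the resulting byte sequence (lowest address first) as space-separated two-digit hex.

36125 in hexadecimal, padded to 16 bits, is 0x8D1D.
Split into bytes (most-significant first): 8D 1D.
Little-endian stores the least-significant byte at the lowest address.
So at ascending addresses the bytes are 1D 8D.

1D 8D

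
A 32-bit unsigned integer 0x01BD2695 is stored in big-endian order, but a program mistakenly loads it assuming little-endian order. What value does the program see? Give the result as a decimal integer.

Stored big-endian, the bytes at ascending addresses are 01 BD 26 95.
Read back as little-endian, the first byte is least significant, giving 0x9526BD01.
0x9526BD01 = 2502343937.

2502343937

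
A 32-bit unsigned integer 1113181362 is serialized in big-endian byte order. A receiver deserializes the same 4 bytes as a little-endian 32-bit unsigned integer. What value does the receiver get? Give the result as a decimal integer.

2999736642

1113181362 in 32-bit hexadecimal is 0x4259CCB2.
Stored big-endian, the bytes at ascending addresses are 42 59 CC B2.
Read back as little-endian, the first byte is least significant, giving 0xB2CC5942.
0xB2CC5942 = 2999736642.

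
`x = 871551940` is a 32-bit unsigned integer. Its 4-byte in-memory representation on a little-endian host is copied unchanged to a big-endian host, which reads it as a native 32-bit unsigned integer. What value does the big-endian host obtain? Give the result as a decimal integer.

3302224435

871551940 in 32-bit hexadecimal is 0x33F2D3C4.
Stored little-endian, the bytes at ascending addresses are C4 D3 F2 33.
Read back as big-endian, the last byte is least significant, giving 0xC4D3F233.
0xC4D3F233 = 3302224435.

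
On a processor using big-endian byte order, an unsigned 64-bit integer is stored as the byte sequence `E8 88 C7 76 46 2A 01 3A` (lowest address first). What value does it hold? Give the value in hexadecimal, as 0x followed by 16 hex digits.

0xE888C776462A013A

Big-endian stores the most-significant byte at the lowest address.
The bytes are already most-significant first: 0xE888C776462A013A.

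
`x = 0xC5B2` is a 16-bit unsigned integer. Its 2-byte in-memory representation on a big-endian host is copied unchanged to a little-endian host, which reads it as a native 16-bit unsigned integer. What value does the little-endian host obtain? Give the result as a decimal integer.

45765

Stored big-endian, the bytes at ascending addresses are C5 B2.
Read back as little-endian, the first byte is least significant, giving 0xB2C5.
0xB2C5 = 45765.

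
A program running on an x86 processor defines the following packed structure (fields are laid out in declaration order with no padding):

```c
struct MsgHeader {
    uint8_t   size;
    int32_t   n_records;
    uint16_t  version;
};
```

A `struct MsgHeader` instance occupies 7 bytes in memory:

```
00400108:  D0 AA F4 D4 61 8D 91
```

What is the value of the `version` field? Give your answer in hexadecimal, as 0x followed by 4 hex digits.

`version` follows `size` (1 B), `n_records` (4 B), so it starts at offset 1 + 4 = 5 and occupies 2 bytes.
Bytes at offsets 5..6: 8D 91.
Little-endian stores the least-significant byte at the lowest address.
Reassemble most-significant byte first: 91 8D → 0x918D.

0x918D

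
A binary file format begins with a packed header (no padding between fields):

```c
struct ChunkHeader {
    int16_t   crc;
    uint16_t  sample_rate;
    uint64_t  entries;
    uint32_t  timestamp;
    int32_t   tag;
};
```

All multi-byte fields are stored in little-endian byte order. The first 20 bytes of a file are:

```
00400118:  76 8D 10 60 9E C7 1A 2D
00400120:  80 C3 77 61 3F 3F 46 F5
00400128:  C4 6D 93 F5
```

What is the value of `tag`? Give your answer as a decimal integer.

`tag` follows `crc` (2 B), `sample_rate` (2 B), `entries` (8 B), `timestamp` (4 B), so it starts at offset 2 + 2 + 8 + 4 = 16 and occupies 4 bytes.
Bytes at offsets 16..19: C4 6D 93 F5.
In little-endian order the low byte comes first in memory.
Reassemble most-significant byte first: F5 93 6D C4 → 0xF5936DC4.
Top bit is set, so as a signed 32-bit value this is 0xF5936DC4 − 2^32 = -174887484.

-174887484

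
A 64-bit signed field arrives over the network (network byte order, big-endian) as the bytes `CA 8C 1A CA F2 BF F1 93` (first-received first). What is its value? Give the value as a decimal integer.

-3851674122350235245

In big-endian order the high byte comes first in memory.
The bytes are already most-significant first: 0xCA8C1ACAF2BFF193.
Top bit is set, so as a signed 64-bit value this is 0xCA8C1ACAF2BFF193 − 2^64 = -3851674122350235245.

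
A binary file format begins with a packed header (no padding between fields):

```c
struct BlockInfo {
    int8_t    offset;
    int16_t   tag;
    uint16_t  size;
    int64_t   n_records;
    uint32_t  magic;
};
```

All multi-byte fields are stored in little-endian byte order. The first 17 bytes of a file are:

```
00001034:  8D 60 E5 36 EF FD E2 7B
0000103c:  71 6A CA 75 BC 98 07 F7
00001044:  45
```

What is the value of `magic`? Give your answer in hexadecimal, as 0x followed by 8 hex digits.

`magic` follows `offset` (1 B), `tag` (2 B), `size` (2 B), `n_records` (8 B), so it starts at offset 1 + 2 + 2 + 8 = 13 and occupies 4 bytes.
Bytes at offsets 13..16: 98 07 F7 45.
Little-endian stores the least-significant byte at the lowest address.
Reassemble most-significant byte first: 45 F7 07 98 → 0x45F70798.

0x45F70798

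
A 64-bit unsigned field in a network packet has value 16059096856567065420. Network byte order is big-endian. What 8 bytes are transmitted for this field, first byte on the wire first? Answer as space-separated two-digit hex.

DE DD 5F 81 9D 45 AB 4C

16059096856567065420 in hexadecimal, padded to 64 bits, is 0xDEDD5F819D45AB4C.
Split into bytes (most-significant first): DE DD 5F 81 9D 45 AB 4C.
In big-endian order the high byte comes first in memory.
So the memory order matches the most-significant-first order: DE DD 5F 81 9D 45 AB 4C.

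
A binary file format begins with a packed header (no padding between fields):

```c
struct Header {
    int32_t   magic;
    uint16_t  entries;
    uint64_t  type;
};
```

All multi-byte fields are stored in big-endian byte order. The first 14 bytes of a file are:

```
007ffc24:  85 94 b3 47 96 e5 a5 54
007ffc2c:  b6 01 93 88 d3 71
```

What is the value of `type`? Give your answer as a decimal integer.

`type` follows `magic` (4 B), `entries` (2 B), so it starts at offset 4 + 2 = 6 and occupies 8 bytes.
Bytes at offsets 6..13: A5 54 B6 01 93 88 D3 71.
Big-endian: lowest address holds the most-significant byte.
The bytes are already most-significant first: 0xA554B6019388D371.
0xA554B6019388D371 = 11913347032188244849.

11913347032188244849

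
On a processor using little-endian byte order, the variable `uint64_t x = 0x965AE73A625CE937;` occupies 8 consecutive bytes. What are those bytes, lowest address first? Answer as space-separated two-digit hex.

Split into bytes (most-significant first): 96 5A E7 3A 62 5C E9 37.
Little-endian stores the least-significant byte at the lowest address.
So at ascending addresses the bytes are 37 E9 5C 62 3A E7 5A 96.

37 E9 5C 62 3A E7 5A 96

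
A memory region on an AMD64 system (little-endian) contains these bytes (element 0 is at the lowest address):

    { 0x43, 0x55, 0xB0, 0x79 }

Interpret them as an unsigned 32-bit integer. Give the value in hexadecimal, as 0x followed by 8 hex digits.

In little-endian order the low byte comes first in memory.
Reassemble most-significant byte first: 79 B0 55 43 → 0x79B05543.

0x79B05543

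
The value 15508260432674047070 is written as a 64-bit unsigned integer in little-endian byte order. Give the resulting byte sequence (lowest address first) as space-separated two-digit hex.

15508260432674047070 in hexadecimal, padded to 64 bits, is 0xD73868B27DC8445E.
Split into bytes (most-significant first): D7 38 68 B2 7D C8 44 5E.
In little-endian order the low byte comes first in memory.
So at ascending addresses the bytes are 5E 44 C8 7D B2 68 38 D7.

5E 44 C8 7D B2 68 38 D7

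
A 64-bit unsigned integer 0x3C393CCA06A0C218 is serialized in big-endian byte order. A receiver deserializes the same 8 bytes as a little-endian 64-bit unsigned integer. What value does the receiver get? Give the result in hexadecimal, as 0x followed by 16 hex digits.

0x18C2A006CA3C393C

Stored big-endian, the bytes at ascending addresses are 3C 39 3C CA 06 A0 C2 18.
Read back as little-endian, the first byte is least significant, giving 0x18C2A006CA3C393C.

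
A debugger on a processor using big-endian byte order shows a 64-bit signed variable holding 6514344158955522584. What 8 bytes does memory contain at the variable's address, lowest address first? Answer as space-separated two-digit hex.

6514344158955522584 in hexadecimal, padded to 64 bits, is 0x5A67997F832F4A18.
Split into bytes (most-significant first): 5A 67 99 7F 83 2F 4A 18.
In big-endian order the high byte comes first in memory.
So the memory order matches the most-significant-first order: 5A 67 99 7F 83 2F 4A 18.

5A 67 99 7F 83 2F 4A 18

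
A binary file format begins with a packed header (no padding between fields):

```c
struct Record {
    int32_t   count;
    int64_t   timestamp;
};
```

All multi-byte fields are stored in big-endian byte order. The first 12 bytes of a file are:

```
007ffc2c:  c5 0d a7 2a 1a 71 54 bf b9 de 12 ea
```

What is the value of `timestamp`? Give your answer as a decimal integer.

1905397299788255978

`timestamp` follows `count` (4 bytes), so it starts at byte offset 4 and occupies 8 bytes.
Bytes at offsets 4..11: 1A 71 54 BF B9 DE 12 EA.
Big-endian stores the most-significant byte at the lowest address.
The bytes are already most-significant first: 0x1A7154BFB9DE12EA.
0x1A7154BFB9DE12EA = 1905397299788255978.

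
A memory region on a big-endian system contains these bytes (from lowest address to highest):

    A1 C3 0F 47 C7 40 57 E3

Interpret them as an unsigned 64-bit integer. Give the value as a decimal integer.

In big-endian order the high byte comes first in memory.
The bytes are already most-significant first: 0xA1C30F47C74057E3.
0xA1C30F47C74057E3 = 11656177061524953059.

11656177061524953059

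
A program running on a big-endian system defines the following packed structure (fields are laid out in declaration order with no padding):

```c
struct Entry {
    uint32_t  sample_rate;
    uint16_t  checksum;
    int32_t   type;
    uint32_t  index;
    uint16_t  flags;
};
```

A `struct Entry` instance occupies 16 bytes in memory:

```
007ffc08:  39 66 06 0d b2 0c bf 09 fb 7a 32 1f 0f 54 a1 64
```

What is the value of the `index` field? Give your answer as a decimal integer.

`index` follows `sample_rate` (4 B), `checksum` (2 B), `type` (4 B), so it starts at offset 4 + 2 + 4 = 10 and occupies 4 bytes.
Bytes at offsets 10..13: 32 1F 0F 54.
Big-endian: lowest address holds the most-significant byte.
The bytes are already most-significant first: 0x321F0F54.
0x321F0F54 = 840896340.

840896340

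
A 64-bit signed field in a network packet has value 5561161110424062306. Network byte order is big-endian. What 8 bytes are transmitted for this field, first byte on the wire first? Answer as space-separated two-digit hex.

4D 2D 36 90 CD 8B 09 62

5561161110424062306 in hexadecimal, padded to 64 bits, is 0x4D2D3690CD8B0962.
Split into bytes (most-significant first): 4D 2D 36 90 CD 8B 09 62.
In big-endian order the high byte comes first in memory.
So the memory order matches the most-significant-first order: 4D 2D 36 90 CD 8B 09 62.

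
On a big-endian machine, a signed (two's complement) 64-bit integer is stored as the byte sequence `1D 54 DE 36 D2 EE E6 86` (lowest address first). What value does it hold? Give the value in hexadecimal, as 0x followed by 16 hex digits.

In big-endian order the high byte comes first in memory.
The bytes are already most-significant first: 0x1D54DE36D2EEE686.

0x1D54DE36D2EEE686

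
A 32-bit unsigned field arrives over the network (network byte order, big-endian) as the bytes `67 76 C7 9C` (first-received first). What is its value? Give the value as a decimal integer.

1735837596

Big-endian stores the most-significant byte at the lowest address.
The bytes are already most-significant first: 0x6776C79C.
0x6776C79C = 1735837596.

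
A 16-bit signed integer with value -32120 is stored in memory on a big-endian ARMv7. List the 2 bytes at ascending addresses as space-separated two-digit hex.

82 88

Two's complement of -32120 in 16 bits: 32120 = 0x7D78; invert → 0x8287; add 1 → 0x8288.
Split into bytes (most-significant first): 82 88.
In big-endian order the high byte comes first in memory.
So the memory order matches the most-significant-first order: 82 88.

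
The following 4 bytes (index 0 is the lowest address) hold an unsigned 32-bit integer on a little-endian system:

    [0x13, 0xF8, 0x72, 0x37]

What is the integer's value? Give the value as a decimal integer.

Little-endian stores the least-significant byte at the lowest address.
Reassemble most-significant byte first: 37 72 F8 13 → 0x3772F813.
0x3772F813 = 930281491.

930281491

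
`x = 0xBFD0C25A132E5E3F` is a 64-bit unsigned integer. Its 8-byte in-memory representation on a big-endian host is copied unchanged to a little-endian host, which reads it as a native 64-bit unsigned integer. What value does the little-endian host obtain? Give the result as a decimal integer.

4566137732862234815

Stored big-endian, the bytes at ascending addresses are BF D0 C2 5A 13 2E 5E 3F.
Read back as little-endian, the first byte is least significant, giving 0x3F5E2E135AC2D0BF.
0x3F5E2E135AC2D0BF = 4566137732862234815.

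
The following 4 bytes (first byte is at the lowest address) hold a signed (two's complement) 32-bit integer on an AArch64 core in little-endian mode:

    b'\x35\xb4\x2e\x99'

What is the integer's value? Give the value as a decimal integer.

-1724992459

Little-endian stores the least-significant byte at the lowest address.
Reassemble most-significant byte first: 99 2E B4 35 → 0x992EB435.
Top bit is set, so as a signed 32-bit value this is 0x992EB435 − 2^32 = -1724992459.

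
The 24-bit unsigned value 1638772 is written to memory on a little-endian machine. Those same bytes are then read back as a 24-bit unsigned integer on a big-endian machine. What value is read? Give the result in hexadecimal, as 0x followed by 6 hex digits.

1638772 in 24-bit hexadecimal is 0x190174.
Stored little-endian, the bytes at ascending addresses are 74 01 19.
Read back as big-endian, the last byte is least significant, giving 0x740119.

0x740119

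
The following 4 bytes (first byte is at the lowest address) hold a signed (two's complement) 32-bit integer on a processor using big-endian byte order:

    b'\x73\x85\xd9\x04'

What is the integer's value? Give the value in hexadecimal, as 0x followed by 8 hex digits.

Big-endian stores the most-significant byte at the lowest address.
The bytes are already most-significant first: 0x7385D904.

0x7385D904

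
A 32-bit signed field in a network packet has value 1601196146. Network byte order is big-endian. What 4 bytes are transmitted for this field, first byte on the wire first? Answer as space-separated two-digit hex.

5F 70 50 72

1601196146 in hexadecimal, padded to 32 bits, is 0x5F705072.
Split into bytes (most-significant first): 5F 70 50 72.
In big-endian order the high byte comes first in memory.
So the memory order matches the most-significant-first order: 5F 70 50 72.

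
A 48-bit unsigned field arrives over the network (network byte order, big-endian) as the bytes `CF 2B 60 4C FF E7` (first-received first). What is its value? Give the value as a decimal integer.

227785206202343

Big-endian stores the most-significant byte at the lowest address.
The bytes are already most-significant first: 0xCF2B604CFFE7.
0xCF2B604CFFE7 = 227785206202343.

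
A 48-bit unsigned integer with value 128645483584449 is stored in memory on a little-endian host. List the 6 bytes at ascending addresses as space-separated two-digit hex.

128645483584449 in hexadecimal, padded to 48 bits, is 0x75009C59DBC1.
Split into bytes (most-significant first): 75 00 9C 59 DB C1.
Little-endian stores the least-significant byte at the lowest address.
So at ascending addresses the bytes are C1 DB 59 9C 00 75.

C1 DB 59 9C 00 75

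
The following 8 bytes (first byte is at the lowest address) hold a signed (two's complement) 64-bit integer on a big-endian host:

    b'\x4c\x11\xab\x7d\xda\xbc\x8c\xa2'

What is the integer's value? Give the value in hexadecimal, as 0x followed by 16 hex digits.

In big-endian order the high byte comes first in memory.
The bytes are already most-significant first: 0x4C11AB7DDABC8CA2.

0x4C11AB7DDABC8CA2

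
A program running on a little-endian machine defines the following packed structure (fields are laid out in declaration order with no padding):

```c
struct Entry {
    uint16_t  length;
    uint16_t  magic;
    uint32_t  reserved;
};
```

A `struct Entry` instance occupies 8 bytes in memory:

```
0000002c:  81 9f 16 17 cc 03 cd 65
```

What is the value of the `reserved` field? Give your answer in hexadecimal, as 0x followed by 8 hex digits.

`reserved` follows `length` (2 B), `magic` (2 B), so it starts at offset 2 + 2 = 4 and occupies 4 bytes.
Bytes at offsets 4..7: CC 03 CD 65.
In little-endian order the low byte comes first in memory.
Reassemble most-significant byte first: 65 CD 03 CC → 0x65CD03CC.

0x65CD03CC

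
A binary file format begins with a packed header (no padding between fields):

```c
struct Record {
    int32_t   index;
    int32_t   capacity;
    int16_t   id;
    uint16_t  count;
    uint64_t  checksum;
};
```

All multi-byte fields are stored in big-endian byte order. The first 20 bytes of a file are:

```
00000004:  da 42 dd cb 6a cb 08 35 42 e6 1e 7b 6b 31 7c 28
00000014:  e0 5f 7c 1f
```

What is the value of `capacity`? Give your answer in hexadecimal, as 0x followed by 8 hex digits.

`capacity` follows `index` (4 bytes), so it starts at byte offset 4 and occupies 4 bytes.
Bytes at offsets 4..7: 6A CB 08 35.
In big-endian order the high byte comes first in memory.
The bytes are already most-significant first: 0x6ACB0835.

0x6ACB0835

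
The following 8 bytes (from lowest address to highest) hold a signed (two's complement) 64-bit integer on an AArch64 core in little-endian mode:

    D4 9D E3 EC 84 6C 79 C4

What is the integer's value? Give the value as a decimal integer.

-4289277851927863852

Little-endian: lowest address holds the least-significant byte.
Reassemble most-significant byte first: C4 79 6C 84 EC E3 9D D4 → 0xC4796C84ECE39DD4.
Top bit is set, so as a signed 64-bit value this is 0xC4796C84ECE39DD4 − 2^64 = -4289277851927863852.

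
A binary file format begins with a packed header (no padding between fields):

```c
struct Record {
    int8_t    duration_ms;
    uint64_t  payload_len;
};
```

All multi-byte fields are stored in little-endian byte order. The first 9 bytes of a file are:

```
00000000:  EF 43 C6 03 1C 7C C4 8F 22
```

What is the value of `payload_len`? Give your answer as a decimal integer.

2490425156284171843

`payload_len` follows `duration_ms` (1 byte), so it starts at byte offset 1 and occupies 8 bytes.
Bytes at offsets 1..8: 43 C6 03 1C 7C C4 8F 22.
Little-endian: lowest address holds the least-significant byte.
Reassemble most-significant byte first: 22 8F C4 7C 1C 03 C6 43 → 0x228FC47C1C03C643.
0x228FC47C1C03C643 = 2490425156284171843.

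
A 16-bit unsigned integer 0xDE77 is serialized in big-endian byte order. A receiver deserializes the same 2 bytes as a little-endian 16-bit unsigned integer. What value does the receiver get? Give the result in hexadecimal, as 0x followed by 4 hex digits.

0x77DE

Stored big-endian, the bytes at ascending addresses are DE 77.
Read back as little-endian, the first byte is least significant, giving 0x77DE.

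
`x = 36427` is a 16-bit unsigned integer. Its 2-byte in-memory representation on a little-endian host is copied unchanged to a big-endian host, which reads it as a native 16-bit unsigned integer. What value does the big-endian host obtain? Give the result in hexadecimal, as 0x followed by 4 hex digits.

0x4B8E

36427 in 16-bit hexadecimal is 0x8E4B.
Stored little-endian, the bytes at ascending addresses are 4B 8E.
Read back as big-endian, the last byte is least significant, giving 0x4B8E.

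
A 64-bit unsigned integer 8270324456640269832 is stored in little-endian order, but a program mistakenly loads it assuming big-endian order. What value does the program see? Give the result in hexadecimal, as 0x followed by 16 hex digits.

8270324456640269832 in 64-bit hexadecimal is 0x72C618467744CE08.
Stored little-endian, the bytes at ascending addresses are 08 CE 44 77 46 18 C6 72.
Read back as big-endian, the last byte is least significant, giving 0x08CE44774618C672.

0x08CE44774618C672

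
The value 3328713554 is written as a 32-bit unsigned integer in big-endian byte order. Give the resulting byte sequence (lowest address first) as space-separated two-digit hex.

C6 68 23 52

3328713554 in hexadecimal, padded to 32 bits, is 0xC6682352.
Split into bytes (most-significant first): C6 68 23 52.
In big-endian order the high byte comes first in memory.
So the memory order matches the most-significant-first order: C6 68 23 52.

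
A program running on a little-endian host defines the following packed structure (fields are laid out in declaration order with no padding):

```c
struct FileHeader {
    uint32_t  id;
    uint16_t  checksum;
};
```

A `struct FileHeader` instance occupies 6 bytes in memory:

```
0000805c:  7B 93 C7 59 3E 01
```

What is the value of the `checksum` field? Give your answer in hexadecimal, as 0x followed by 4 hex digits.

`checksum` follows `id` (4 bytes), so it starts at byte offset 4 and occupies 2 bytes.
Bytes at offsets 4..5: 3E 01.
Little-endian: lowest address holds the least-significant byte.
Reassemble most-significant byte first: 01 3E → 0x013E.

0x013E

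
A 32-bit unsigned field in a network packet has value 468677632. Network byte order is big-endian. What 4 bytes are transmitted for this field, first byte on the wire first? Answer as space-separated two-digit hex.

1B EF 74 00

468677632 in hexadecimal, padded to 32 bits, is 0x1BEF7400.
Split into bytes (most-significant first): 1B EF 74 00.
In big-endian order the high byte comes first in memory.
So the memory order matches the most-significant-first order: 1B EF 74 00.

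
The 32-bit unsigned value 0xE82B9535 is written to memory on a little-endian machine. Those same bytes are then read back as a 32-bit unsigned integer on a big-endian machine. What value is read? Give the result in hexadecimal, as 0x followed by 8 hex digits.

Stored little-endian, the bytes at ascending addresses are 35 95 2B E8.
Read back as big-endian, the last byte is least significant, giving 0x35952BE8.

0x35952BE8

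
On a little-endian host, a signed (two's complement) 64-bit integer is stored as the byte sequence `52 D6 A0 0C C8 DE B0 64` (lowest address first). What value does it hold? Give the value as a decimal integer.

7255543950480561746

In little-endian order the low byte comes first in memory.
Reassemble most-significant byte first: 64 B0 DE C8 0C A0 D6 52 → 0x64B0DEC80CA0D652.
0x64B0DEC80CA0D652 = 7255543950480561746.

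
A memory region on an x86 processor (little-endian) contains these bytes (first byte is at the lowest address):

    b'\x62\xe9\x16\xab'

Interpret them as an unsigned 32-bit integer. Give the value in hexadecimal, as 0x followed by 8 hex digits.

In little-endian order the low byte comes first in memory.
Reassemble most-significant byte first: AB 16 E9 62 → 0xAB16E962.

0xAB16E962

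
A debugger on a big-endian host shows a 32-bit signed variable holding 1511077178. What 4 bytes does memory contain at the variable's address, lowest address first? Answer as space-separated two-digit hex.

1511077178 in hexadecimal, padded to 32 bits, is 0x5A11353A.
Split into bytes (most-significant first): 5A 11 35 3A.
Big-endian: lowest address holds the most-significant byte.
So the memory order matches the most-significant-first order: 5A 11 35 3A.

5A 11 35 3A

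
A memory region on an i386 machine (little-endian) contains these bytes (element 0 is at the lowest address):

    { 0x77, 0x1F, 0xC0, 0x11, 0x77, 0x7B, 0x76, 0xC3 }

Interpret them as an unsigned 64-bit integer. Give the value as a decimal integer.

14084580635976933239

Little-endian: lowest address holds the least-significant byte.
Reassemble most-significant byte first: C3 76 7B 77 11 C0 1F 77 → 0xC3767B7711C01F77.
0xC3767B7711C01F77 = 14084580635976933239.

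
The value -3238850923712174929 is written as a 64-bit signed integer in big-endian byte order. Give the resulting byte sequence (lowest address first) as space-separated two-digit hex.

Two's complement of -3238850923712174929 in 64 bits: 3238850923712174929 = 0x2CF2B5C1444F5B51; invert → 0xD30D4A3EBBB0A4AE; add 1 → 0xD30D4A3EBBB0A4AF.
Split into bytes (most-significant first): D3 0D 4A 3E BB B0 A4 AF.
In big-endian order the high byte comes first in memory.
So the memory order matches the most-significant-first order: D3 0D 4A 3E BB B0 A4 AF.

D3 0D 4A 3E BB B0 A4 AF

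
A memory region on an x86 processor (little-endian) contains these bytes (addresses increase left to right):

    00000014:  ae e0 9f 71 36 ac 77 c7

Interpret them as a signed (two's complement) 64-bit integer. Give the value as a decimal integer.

In little-endian order the low byte comes first in memory.
Reassemble most-significant byte first: C7 77 AC 36 71 9F E0 AE → 0xC777AC36719FE0AE.
Top bit is set, so as a signed 64-bit value this is 0xC777AC36719FE0AE − 2^64 = -4073597988098809682.

-4073597988098809682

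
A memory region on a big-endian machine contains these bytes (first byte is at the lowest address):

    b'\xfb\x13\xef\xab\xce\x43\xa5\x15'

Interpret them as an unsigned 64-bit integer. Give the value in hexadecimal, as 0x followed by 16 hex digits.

0xFB13EFABCE43A515

In big-endian order the high byte comes first in memory.
The bytes are already most-significant first: 0xFB13EFABCE43A515.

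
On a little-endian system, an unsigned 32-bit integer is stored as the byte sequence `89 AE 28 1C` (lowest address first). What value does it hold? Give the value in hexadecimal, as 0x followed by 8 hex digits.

0x1C28AE89

Little-endian: lowest address holds the least-significant byte.
Reassemble most-significant byte first: 1C 28 AE 89 → 0x1C28AE89.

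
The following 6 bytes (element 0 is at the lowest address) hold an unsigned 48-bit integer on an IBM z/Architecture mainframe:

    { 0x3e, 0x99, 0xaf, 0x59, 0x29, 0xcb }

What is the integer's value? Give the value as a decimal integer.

Big-endian stores the most-significant byte at the lowest address.
The bytes are already most-significant first: 0x3E99AF5929CB.
0x3E99AF5929CB = 68829792774603.

68829792774603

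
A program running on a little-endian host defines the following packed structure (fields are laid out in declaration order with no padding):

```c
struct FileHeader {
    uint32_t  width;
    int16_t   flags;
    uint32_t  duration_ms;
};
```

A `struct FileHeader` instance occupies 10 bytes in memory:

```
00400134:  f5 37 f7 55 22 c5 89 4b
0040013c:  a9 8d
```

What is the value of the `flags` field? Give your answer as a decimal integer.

`flags` follows `width` (4 bytes), so it starts at byte offset 4 and occupies 2 bytes.
Bytes at offsets 4..5: 22 C5.
Little-endian stores the least-significant byte at the lowest address.
Reassemble most-significant byte first: C5 22 → 0xC522.
Top bit is set, so as a signed 16-bit value this is 0xC522 − 2^16 = -15070.

-15070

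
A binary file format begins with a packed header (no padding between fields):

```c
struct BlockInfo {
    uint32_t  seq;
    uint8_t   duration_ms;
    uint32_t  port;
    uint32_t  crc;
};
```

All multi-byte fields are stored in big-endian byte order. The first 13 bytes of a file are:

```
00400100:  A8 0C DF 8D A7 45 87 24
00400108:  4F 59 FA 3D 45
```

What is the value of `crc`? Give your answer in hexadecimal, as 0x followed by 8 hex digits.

`crc` follows `seq` (4 B), `duration_ms` (1 B), `port` (4 B), so it starts at offset 4 + 1 + 4 = 9 and occupies 4 bytes.
Bytes at offsets 9..12: 59 FA 3D 45.
Big-endian: lowest address holds the most-significant byte.
The bytes are already most-significant first: 0x59FA3D45.

0x59FA3D45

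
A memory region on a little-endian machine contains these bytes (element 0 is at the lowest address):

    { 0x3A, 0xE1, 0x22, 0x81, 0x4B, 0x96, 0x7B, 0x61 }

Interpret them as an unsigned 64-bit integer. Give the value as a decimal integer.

7024373294847680826

Little-endian: lowest address holds the least-significant byte.
Reassemble most-significant byte first: 61 7B 96 4B 81 22 E1 3A → 0x617B964B8122E13A.
0x617B964B8122E13A = 7024373294847680826.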